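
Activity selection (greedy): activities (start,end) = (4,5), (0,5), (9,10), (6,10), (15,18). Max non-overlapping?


Greedy: pick earliest-ending, then skip overlaps.
Selected (3 activities): [(4, 5), (9, 10), (15, 18)]


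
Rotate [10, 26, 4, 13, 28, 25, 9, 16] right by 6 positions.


Right rotate by 6: [4, 13, 28, 25, 9, 16, 10, 26]


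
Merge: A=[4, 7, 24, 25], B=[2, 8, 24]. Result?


Compare heads, take smaller each step.
Merged: [2, 4, 7, 8, 24, 24, 25]


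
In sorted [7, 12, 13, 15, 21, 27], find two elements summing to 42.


Two pointers: lo=0, hi=5
Found pair: (15, 27) summing to 42


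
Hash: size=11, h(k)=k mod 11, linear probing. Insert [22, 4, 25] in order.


Insertions: 22->slot 0; 4->slot 4; 25->slot 3
Table: [22, None, None, 25, 4, None, None, None, None, None, None]


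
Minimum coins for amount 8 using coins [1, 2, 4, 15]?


dp[0]=0; dp[i]=1+min(dp[i-c] for c in coins)
...dp[3]=2, dp[4]=1, dp[5]=2, dp[6]=2, dp[7]=3, dp[8]=2
Minimum coins for 8 = 2


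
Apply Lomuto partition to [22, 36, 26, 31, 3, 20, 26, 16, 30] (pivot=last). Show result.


Elements <= 30 go left of pivot.
Result: [22, 26, 3, 20, 26, 16, 30, 31, 36], pivot at index 6


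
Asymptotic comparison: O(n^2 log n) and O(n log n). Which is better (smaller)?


linearithmic grows slower than n^2 log n
O(n log n) is asymptotically smaller; O(n^2 log n) grows faster


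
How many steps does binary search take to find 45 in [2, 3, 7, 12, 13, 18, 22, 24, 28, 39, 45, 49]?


Search for 45:
[0,11] mid=5 arr[5]=18
[6,11] mid=8 arr[8]=28
[9,11] mid=10 arr[10]=45
Total: 3 comparisons


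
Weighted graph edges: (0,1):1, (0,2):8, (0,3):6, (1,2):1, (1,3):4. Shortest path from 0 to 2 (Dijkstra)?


Dijkstra from 0:
Distances: {0: 0, 1: 1, 2: 2, 3: 5}
Shortest distance to 2 = 2, path = [0, 1, 2]


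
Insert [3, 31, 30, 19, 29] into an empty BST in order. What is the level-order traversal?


Root = 3; build tree by BST insertion.
Level-Order traversal: [3, 31, 30, 19, 29]


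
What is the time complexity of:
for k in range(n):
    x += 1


Per nesting level: O(n) = O(n)
Complexity: O(n)


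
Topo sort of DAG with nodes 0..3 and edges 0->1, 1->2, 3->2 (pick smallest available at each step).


Kahn's algorithm, process smallest node first
Order: [0, 1, 3, 2]


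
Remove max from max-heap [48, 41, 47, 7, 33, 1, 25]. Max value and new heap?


Max = 48
Replace root with last, heapify down
Resulting heap: [47, 41, 25, 7, 33, 1]


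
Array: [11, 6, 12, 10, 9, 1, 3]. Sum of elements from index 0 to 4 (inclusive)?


Prefix sums: [0, 11, 17, 29, 39, 48, 49, 52]
Sum[0..4] = prefix[5] - prefix[0] = 48 - 0 = 48


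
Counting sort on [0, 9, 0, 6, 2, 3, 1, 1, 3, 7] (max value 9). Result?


Count array: [2, 2, 1, 2, 0, 0, 1, 1, 0, 1]
Reconstruct: [0, 0, 1, 1, 2, 3, 3, 6, 7, 9]


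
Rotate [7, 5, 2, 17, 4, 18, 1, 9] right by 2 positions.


Right rotate by 2: [1, 9, 7, 5, 2, 17, 4, 18]


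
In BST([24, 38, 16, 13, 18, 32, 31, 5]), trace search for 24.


BST root = 24
Search for 24: compare at each node
Path: [24]


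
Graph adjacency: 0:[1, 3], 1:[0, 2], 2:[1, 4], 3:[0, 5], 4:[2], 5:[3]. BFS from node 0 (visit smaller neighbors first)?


BFS queue: start with [0]
Visit order: [0, 1, 3, 2, 5, 4]


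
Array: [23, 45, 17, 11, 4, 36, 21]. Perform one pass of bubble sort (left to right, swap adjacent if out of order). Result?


After one pass: [23, 17, 11, 4, 36, 21, 45]


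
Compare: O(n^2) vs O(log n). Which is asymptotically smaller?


logarithmic grows slower than quadratic
O(log n) is asymptotically smaller; O(n^2) grows faster


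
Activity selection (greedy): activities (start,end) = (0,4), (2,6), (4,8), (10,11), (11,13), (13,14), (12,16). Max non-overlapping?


Greedy: pick earliest-ending, then skip overlaps.
Selected (5 activities): [(0, 4), (4, 8), (10, 11), (11, 13), (13, 14)]


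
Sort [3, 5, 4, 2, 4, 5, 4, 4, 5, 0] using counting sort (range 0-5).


Count array: [1, 0, 1, 1, 4, 3]
Reconstruct: [0, 2, 3, 4, 4, 4, 4, 5, 5, 5]


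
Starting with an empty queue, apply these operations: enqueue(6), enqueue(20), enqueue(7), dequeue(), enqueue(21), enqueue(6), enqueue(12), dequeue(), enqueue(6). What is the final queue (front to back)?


enqueue(6) -> [6]
enqueue(20) -> [6, 20]
enqueue(7) -> [6, 20, 7]
dequeue() returns 6 -> [20, 7]
enqueue(21) -> [20, 7, 21]
enqueue(6) -> [20, 7, 21, 6]
enqueue(12) -> [20, 7, 21, 6, 12]
dequeue() returns 20 -> [7, 21, 6, 12]
enqueue(6) -> [7, 21, 6, 12, 6]
Final queue (front to back): [7, 21, 6, 12, 6]


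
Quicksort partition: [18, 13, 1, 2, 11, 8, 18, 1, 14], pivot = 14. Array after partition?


Elements <= 14 go left of pivot.
Result: [13, 1, 2, 11, 8, 1, 14, 18, 18], pivot at index 6


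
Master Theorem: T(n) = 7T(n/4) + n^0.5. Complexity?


a=7, b=4, c=0.5. log_4(7)=1.404 > c=0.5. Case 1: O(n^log_b(a)) = O(n^1.404)
Complexity: O(n^1.404)


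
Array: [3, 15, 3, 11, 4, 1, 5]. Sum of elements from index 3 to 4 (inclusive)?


Prefix sums: [0, 3, 18, 21, 32, 36, 37, 42]
Sum[3..4] = prefix[5] - prefix[3] = 36 - 21 = 15


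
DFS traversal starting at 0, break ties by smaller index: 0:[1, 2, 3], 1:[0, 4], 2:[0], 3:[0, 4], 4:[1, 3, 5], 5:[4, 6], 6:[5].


DFS stack-based: start with [0]
Visit order: [0, 1, 4, 3, 5, 6, 2]


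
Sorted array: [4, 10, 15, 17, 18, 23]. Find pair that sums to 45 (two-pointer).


Two pointers: lo=0, hi=5
No pair sums to 45


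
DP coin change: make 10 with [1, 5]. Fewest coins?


dp[0]=0; dp[i]=1+min(dp[i-c] for c in coins)
...dp[5]=1, dp[6]=2, dp[7]=3, dp[8]=4, dp[9]=5, dp[10]=2
Minimum coins for 10 = 2


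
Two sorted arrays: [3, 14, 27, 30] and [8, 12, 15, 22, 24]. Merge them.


Compare heads, take smaller each step.
Merged: [3, 8, 12, 14, 15, 22, 24, 27, 30]


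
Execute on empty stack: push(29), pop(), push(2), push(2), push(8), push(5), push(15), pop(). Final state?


push(29) -> [29]
pop() returns 29 -> []
push(2) -> [2]
push(2) -> [2, 2]
push(8) -> [2, 2, 8]
push(5) -> [2, 2, 8, 5]
push(15) -> [2, 2, 8, 5, 15]
pop() returns 15 -> [2, 2, 8, 5]
Final stack (bottom to top): [2, 2, 8, 5]


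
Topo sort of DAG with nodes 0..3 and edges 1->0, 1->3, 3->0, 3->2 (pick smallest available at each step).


Kahn's algorithm, process smallest node first
Order: [1, 3, 0, 2]


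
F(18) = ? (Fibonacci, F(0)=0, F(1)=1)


F(n)=F(n-1)+F(n-2)
...F(16)=987, F(17)=1597, F(18)=2584


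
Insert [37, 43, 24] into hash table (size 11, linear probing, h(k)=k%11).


Insertions: 37->slot 4; 43->slot 10; 24->slot 2
Table: [None, None, 24, None, 37, None, None, None, None, None, 43]


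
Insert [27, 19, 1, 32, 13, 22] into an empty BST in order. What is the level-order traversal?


Root = 27; build tree by BST insertion.
Level-Order traversal: [27, 19, 32, 1, 22, 13]


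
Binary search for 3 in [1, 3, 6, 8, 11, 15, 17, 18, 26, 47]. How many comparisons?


Search for 3:
[0,9] mid=4 arr[4]=11
[0,3] mid=1 arr[1]=3
Total: 2 comparisons


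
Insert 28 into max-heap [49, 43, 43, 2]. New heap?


Append 28: [49, 43, 43, 2, 28]
Bubble up: no swaps needed
Result: [49, 43, 43, 2, 28]


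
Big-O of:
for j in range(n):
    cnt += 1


Per nesting level: O(n) = O(n)
Complexity: O(n)


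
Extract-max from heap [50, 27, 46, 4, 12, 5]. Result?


Max = 50
Replace root with last, heapify down
Resulting heap: [46, 27, 5, 4, 12]


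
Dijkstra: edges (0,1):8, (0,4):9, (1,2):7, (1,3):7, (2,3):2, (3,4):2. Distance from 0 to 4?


Dijkstra from 0:
Distances: {0: 0, 1: 8, 2: 13, 3: 11, 4: 9}
Shortest distance to 4 = 9, path = [0, 4]


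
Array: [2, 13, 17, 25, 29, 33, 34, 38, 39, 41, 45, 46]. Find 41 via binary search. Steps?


Search for 41:
[0,11] mid=5 arr[5]=33
[6,11] mid=8 arr[8]=39
[9,11] mid=10 arr[10]=45
[9,9] mid=9 arr[9]=41
Total: 4 comparisons


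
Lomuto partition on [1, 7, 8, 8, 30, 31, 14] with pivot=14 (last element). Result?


Elements <= 14 go left of pivot.
Result: [1, 7, 8, 8, 14, 31, 30], pivot at index 4


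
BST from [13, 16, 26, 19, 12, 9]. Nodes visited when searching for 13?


BST root = 13
Search for 13: compare at each node
Path: [13]


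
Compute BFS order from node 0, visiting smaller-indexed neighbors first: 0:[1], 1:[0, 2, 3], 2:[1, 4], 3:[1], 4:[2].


BFS queue: start with [0]
Visit order: [0, 1, 2, 3, 4]


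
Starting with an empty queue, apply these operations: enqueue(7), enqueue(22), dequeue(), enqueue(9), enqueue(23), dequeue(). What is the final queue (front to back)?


enqueue(7) -> [7]
enqueue(22) -> [7, 22]
dequeue() returns 7 -> [22]
enqueue(9) -> [22, 9]
enqueue(23) -> [22, 9, 23]
dequeue() returns 22 -> [9, 23]
Final queue (front to back): [9, 23]


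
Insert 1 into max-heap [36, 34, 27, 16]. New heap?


Append 1: [36, 34, 27, 16, 1]
Bubble up: no swaps needed
Result: [36, 34, 27, 16, 1]


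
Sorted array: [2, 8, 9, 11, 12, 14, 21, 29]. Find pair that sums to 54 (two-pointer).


Two pointers: lo=0, hi=7
No pair sums to 54


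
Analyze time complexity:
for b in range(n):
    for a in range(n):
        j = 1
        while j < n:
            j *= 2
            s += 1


Per nesting level: O(n) * O(n) * O(log n) = O(n^2 log n)
Complexity: O(n^2 log n)


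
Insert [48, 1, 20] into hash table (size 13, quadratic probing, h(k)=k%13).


Insertions: 48->slot 9; 1->slot 1; 20->slot 7
Table: [None, 1, None, None, None, None, None, 20, None, 48, None, None, None]


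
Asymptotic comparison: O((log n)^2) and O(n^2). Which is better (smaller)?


polylogarithmic grows slower than quadratic
O((log n)^2) is asymptotically smaller; O(n^2) grows faster


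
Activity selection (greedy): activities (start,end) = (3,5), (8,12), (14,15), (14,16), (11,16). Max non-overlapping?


Greedy: pick earliest-ending, then skip overlaps.
Selected (3 activities): [(3, 5), (8, 12), (14, 15)]


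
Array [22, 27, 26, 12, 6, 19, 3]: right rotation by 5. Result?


Right rotate by 5: [26, 12, 6, 19, 3, 22, 27]


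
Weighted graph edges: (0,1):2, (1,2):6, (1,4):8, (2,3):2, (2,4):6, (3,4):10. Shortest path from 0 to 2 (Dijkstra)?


Dijkstra from 0:
Distances: {0: 0, 1: 2, 2: 8, 3: 10, 4: 10}
Shortest distance to 2 = 8, path = [0, 1, 2]


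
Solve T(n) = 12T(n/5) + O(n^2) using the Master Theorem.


a=12, b=5, c=2. log_5(12)=1.544 < c=2. Case 3: O(n^c) = O(n^2)
Complexity: O(n^2)


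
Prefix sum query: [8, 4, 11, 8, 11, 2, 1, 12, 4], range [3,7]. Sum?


Prefix sums: [0, 8, 12, 23, 31, 42, 44, 45, 57, 61]
Sum[3..7] = prefix[8] - prefix[3] = 57 - 23 = 34


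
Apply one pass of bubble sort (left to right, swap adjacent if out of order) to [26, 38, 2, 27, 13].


After one pass: [26, 2, 27, 13, 38]


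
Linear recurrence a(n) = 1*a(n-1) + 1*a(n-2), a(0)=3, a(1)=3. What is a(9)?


Build bottom-up:
...a(7)=63, a(8)=102, a(9)=1*102+1*63=165


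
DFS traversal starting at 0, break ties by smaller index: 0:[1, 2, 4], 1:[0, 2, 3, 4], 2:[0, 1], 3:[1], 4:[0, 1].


DFS stack-based: start with [0]
Visit order: [0, 1, 2, 3, 4]


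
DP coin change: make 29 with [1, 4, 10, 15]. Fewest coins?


dp[0]=0; dp[i]=1+min(dp[i-c] for c in coins)
...dp[24]=3, dp[25]=2, dp[26]=3, dp[27]=4, dp[28]=4, dp[29]=3
Minimum coins for 29 = 3


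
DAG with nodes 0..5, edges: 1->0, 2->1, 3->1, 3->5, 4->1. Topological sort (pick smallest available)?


Kahn's algorithm, process smallest node first
Order: [2, 3, 4, 1, 0, 5]


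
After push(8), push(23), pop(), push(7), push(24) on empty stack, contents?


push(8) -> [8]
push(23) -> [8, 23]
pop() returns 23 -> [8]
push(7) -> [8, 7]
push(24) -> [8, 7, 24]
Final stack (bottom to top): [8, 7, 24]


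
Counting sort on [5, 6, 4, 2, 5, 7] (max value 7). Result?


Count array: [0, 0, 1, 0, 1, 2, 1, 1]
Reconstruct: [2, 4, 5, 5, 6, 7]


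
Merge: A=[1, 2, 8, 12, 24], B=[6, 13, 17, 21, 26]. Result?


Compare heads, take smaller each step.
Merged: [1, 2, 6, 8, 12, 13, 17, 21, 24, 26]


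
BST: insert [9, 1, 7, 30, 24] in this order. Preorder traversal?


Root = 9; build tree by BST insertion.
Preorder traversal: [9, 1, 7, 30, 24]


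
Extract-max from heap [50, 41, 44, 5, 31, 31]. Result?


Max = 50
Replace root with last, heapify down
Resulting heap: [44, 41, 31, 5, 31]


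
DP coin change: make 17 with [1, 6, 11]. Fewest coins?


dp[0]=0; dp[i]=1+min(dp[i-c] for c in coins)
...dp[12]=2, dp[13]=3, dp[14]=4, dp[15]=5, dp[16]=6, dp[17]=2
Minimum coins for 17 = 2


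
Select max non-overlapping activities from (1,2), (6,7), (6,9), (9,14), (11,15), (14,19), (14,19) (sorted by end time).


Greedy: pick earliest-ending, then skip overlaps.
Selected (4 activities): [(1, 2), (6, 7), (9, 14), (14, 19)]


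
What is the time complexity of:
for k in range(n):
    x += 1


Per nesting level: O(n) = O(n)
Complexity: O(n)


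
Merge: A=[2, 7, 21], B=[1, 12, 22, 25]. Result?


Compare heads, take smaller each step.
Merged: [1, 2, 7, 12, 21, 22, 25]


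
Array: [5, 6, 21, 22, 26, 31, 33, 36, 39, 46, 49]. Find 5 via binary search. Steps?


Search for 5:
[0,10] mid=5 arr[5]=31
[0,4] mid=2 arr[2]=21
[0,1] mid=0 arr[0]=5
Total: 3 comparisons


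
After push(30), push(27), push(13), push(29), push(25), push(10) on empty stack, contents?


push(30) -> [30]
push(27) -> [30, 27]
push(13) -> [30, 27, 13]
push(29) -> [30, 27, 13, 29]
push(25) -> [30, 27, 13, 29, 25]
push(10) -> [30, 27, 13, 29, 25, 10]
Final stack (bottom to top): [30, 27, 13, 29, 25, 10]


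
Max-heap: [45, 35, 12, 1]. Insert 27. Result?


Append 27: [45, 35, 12, 1, 27]
Bubble up: no swaps needed
Result: [45, 35, 12, 1, 27]


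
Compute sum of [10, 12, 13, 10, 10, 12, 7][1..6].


Prefix sums: [0, 10, 22, 35, 45, 55, 67, 74]
Sum[1..6] = prefix[7] - prefix[1] = 74 - 10 = 64


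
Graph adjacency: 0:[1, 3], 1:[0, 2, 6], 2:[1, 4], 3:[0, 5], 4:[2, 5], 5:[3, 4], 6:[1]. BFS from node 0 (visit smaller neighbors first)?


BFS queue: start with [0]
Visit order: [0, 1, 3, 2, 6, 5, 4]


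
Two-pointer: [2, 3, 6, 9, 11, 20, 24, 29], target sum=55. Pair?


Two pointers: lo=0, hi=7
No pair sums to 55


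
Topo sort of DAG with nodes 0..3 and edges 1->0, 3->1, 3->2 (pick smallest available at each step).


Kahn's algorithm, process smallest node first
Order: [3, 1, 0, 2]


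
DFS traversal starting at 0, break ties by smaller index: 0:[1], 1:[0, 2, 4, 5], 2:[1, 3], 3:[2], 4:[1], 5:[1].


DFS stack-based: start with [0]
Visit order: [0, 1, 2, 3, 4, 5]


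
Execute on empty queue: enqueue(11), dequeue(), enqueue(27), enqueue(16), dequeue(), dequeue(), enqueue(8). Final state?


enqueue(11) -> [11]
dequeue() returns 11 -> []
enqueue(27) -> [27]
enqueue(16) -> [27, 16]
dequeue() returns 27 -> [16]
dequeue() returns 16 -> []
enqueue(8) -> [8]
Final queue (front to back): [8]


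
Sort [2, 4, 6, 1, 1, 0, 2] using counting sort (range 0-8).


Count array: [1, 2, 2, 0, 1, 0, 1, 0, 0]
Reconstruct: [0, 1, 1, 2, 2, 4, 6]


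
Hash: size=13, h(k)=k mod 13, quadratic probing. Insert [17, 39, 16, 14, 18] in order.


Insertions: 17->slot 4; 39->slot 0; 16->slot 3; 14->slot 1; 18->slot 5
Table: [39, 14, None, 16, 17, 18, None, None, None, None, None, None, None]


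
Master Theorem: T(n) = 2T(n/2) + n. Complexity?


a=2, b=2, c=1. log_2(2)=1 = c=1. Case 2: O(n^c log n) = O(n log n)
Complexity: O(n log n)


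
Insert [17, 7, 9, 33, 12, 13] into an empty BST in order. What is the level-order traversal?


Root = 17; build tree by BST insertion.
Level-Order traversal: [17, 7, 33, 9, 12, 13]


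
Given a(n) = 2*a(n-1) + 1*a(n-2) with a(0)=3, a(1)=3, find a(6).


Build bottom-up:
...a(4)=51, a(5)=123, a(6)=2*123+1*51=297


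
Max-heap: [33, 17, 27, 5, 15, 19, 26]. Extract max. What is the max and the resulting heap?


Max = 33
Replace root with last, heapify down
Resulting heap: [27, 17, 26, 5, 15, 19]


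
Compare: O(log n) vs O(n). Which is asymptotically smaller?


logarithmic grows slower than linear
O(log n) is asymptotically smaller; O(n) grows faster


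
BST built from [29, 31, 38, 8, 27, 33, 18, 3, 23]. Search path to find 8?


BST root = 29
Search for 8: compare at each node
Path: [29, 8]


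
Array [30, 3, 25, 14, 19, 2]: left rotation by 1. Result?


Left rotate by 1: [3, 25, 14, 19, 2, 30]


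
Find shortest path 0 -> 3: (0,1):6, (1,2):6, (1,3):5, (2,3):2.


Dijkstra from 0:
Distances: {0: 0, 1: 6, 2: 12, 3: 11}
Shortest distance to 3 = 11, path = [0, 1, 3]


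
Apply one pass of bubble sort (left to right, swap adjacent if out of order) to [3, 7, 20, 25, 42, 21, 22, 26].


After one pass: [3, 7, 20, 25, 21, 22, 26, 42]


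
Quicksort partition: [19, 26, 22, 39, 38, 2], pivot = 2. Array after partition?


Elements <= 2 go left of pivot.
Result: [2, 26, 22, 39, 38, 19], pivot at index 0


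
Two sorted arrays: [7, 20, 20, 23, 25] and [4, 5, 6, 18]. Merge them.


Compare heads, take smaller each step.
Merged: [4, 5, 6, 7, 18, 20, 20, 23, 25]


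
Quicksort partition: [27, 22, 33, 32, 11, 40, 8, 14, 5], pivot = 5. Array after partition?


Elements <= 5 go left of pivot.
Result: [5, 22, 33, 32, 11, 40, 8, 14, 27], pivot at index 0


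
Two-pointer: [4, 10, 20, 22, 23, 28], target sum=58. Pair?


Two pointers: lo=0, hi=5
No pair sums to 58


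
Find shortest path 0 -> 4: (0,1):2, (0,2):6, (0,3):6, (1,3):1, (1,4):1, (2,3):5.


Dijkstra from 0:
Distances: {0: 0, 1: 2, 2: 6, 3: 3, 4: 3}
Shortest distance to 4 = 3, path = [0, 1, 4]


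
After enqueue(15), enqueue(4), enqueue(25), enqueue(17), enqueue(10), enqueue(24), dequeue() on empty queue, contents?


enqueue(15) -> [15]
enqueue(4) -> [15, 4]
enqueue(25) -> [15, 4, 25]
enqueue(17) -> [15, 4, 25, 17]
enqueue(10) -> [15, 4, 25, 17, 10]
enqueue(24) -> [15, 4, 25, 17, 10, 24]
dequeue() returns 15 -> [4, 25, 17, 10, 24]
Final queue (front to back): [4, 25, 17, 10, 24]


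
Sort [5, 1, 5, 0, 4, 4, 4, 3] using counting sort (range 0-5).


Count array: [1, 1, 0, 1, 3, 2]
Reconstruct: [0, 1, 3, 4, 4, 4, 5, 5]


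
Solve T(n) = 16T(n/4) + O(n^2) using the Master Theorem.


a=16, b=4, c=2. log_4(16)=2 = c=2. Case 2: O(n^c log n) = O(n^2 log n)
Complexity: O(n^2 log n)


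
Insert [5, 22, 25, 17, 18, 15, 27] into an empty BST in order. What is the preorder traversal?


Root = 5; build tree by BST insertion.
Preorder traversal: [5, 22, 17, 15, 18, 25, 27]


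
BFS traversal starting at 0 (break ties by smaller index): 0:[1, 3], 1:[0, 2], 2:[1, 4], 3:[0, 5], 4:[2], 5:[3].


BFS queue: start with [0]
Visit order: [0, 1, 3, 2, 5, 4]


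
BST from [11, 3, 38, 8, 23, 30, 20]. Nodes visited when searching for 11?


BST root = 11
Search for 11: compare at each node
Path: [11]


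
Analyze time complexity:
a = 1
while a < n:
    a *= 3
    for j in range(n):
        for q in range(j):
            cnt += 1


Per nesting level: O(log n) * O(n) * O(n) [triangular over j] = O(n^2 log n)
Complexity: O(n^2 log n)


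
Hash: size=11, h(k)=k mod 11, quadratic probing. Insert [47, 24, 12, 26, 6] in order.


Insertions: 47->slot 3; 24->slot 2; 12->slot 1; 26->slot 4; 6->slot 6
Table: [None, 12, 24, 47, 26, None, 6, None, None, None, None]


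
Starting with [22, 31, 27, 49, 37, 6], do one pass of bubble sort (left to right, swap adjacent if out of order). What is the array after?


After one pass: [22, 27, 31, 37, 6, 49]


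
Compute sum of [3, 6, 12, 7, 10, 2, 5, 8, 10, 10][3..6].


Prefix sums: [0, 3, 9, 21, 28, 38, 40, 45, 53, 63, 73]
Sum[3..6] = prefix[7] - prefix[3] = 45 - 21 = 24


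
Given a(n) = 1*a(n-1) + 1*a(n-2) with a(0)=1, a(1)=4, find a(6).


Build bottom-up:
...a(4)=14, a(5)=23, a(6)=1*23+1*14=37


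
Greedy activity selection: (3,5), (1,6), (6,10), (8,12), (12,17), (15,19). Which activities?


Greedy: pick earliest-ending, then skip overlaps.
Selected (3 activities): [(3, 5), (6, 10), (12, 17)]


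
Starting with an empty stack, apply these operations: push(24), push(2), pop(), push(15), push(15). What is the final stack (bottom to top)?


push(24) -> [24]
push(2) -> [24, 2]
pop() returns 2 -> [24]
push(15) -> [24, 15]
push(15) -> [24, 15, 15]
Final stack (bottom to top): [24, 15, 15]


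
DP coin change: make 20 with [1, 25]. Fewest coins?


dp[0]=0; dp[i]=1+min(dp[i-c] for c in coins)
...dp[15]=15, dp[16]=16, dp[17]=17, dp[18]=18, dp[19]=19, dp[20]=20
Minimum coins for 20 = 20


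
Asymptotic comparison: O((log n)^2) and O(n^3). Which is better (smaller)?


polylogarithmic grows slower than cubic
O((log n)^2) is asymptotically smaller; O(n^3) grows faster


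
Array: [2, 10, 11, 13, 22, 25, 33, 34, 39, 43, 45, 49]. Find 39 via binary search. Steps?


Search for 39:
[0,11] mid=5 arr[5]=25
[6,11] mid=8 arr[8]=39
Total: 2 comparisons


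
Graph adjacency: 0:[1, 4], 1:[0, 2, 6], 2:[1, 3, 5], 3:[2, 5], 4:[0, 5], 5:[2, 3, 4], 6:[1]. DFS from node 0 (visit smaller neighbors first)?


DFS stack-based: start with [0]
Visit order: [0, 1, 2, 3, 5, 4, 6]


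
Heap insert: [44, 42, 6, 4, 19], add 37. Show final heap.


Append 37: [44, 42, 6, 4, 19, 37]
Bubble up: swap idx 5(37) with idx 2(6)
Result: [44, 42, 37, 4, 19, 6]


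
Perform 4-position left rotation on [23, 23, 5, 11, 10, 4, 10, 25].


Left rotate by 4: [10, 4, 10, 25, 23, 23, 5, 11]


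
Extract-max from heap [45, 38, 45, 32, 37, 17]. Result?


Max = 45
Replace root with last, heapify down
Resulting heap: [45, 38, 17, 32, 37]


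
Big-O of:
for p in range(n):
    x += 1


Per nesting level: O(n) = O(n)
Complexity: O(n)


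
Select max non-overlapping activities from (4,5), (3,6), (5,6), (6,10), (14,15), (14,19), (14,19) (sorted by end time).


Greedy: pick earliest-ending, then skip overlaps.
Selected (4 activities): [(4, 5), (5, 6), (6, 10), (14, 15)]


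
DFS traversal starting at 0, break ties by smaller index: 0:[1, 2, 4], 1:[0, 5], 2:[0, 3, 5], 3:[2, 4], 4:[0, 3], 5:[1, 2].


DFS stack-based: start with [0]
Visit order: [0, 1, 5, 2, 3, 4]


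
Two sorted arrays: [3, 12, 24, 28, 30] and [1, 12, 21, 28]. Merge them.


Compare heads, take smaller each step.
Merged: [1, 3, 12, 12, 21, 24, 28, 28, 30]


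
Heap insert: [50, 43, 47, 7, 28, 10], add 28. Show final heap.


Append 28: [50, 43, 47, 7, 28, 10, 28]
Bubble up: no swaps needed
Result: [50, 43, 47, 7, 28, 10, 28]


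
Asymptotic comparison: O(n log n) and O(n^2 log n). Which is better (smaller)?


linearithmic grows slower than n^2 log n
O(n log n) is asymptotically smaller; O(n^2 log n) grows faster


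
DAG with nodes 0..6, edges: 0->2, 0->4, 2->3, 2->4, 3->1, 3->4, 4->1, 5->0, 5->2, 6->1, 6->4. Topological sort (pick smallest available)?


Kahn's algorithm, process smallest node first
Order: [5, 0, 2, 3, 6, 4, 1]


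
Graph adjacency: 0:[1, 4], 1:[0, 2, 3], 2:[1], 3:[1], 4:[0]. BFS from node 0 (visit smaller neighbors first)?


BFS queue: start with [0]
Visit order: [0, 1, 4, 2, 3]


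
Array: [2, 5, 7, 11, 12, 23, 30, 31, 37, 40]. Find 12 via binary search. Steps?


Search for 12:
[0,9] mid=4 arr[4]=12
Total: 1 comparisons


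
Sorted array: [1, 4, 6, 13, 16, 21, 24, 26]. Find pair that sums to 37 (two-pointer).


Two pointers: lo=0, hi=7
Found pair: (13, 24) summing to 37


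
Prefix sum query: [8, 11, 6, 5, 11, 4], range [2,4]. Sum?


Prefix sums: [0, 8, 19, 25, 30, 41, 45]
Sum[2..4] = prefix[5] - prefix[2] = 41 - 19 = 22


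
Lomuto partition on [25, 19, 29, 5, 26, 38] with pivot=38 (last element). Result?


Elements <= 38 go left of pivot.
Result: [25, 19, 29, 5, 26, 38], pivot at index 5


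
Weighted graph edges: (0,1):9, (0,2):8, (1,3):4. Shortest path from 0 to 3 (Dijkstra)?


Dijkstra from 0:
Distances: {0: 0, 1: 9, 2: 8, 3: 13}
Shortest distance to 3 = 13, path = [0, 1, 3]


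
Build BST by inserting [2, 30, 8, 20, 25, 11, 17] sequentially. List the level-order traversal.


Root = 2; build tree by BST insertion.
Level-Order traversal: [2, 30, 8, 20, 11, 25, 17]


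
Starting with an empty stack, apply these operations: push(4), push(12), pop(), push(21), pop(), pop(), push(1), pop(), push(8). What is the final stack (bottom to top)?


push(4) -> [4]
push(12) -> [4, 12]
pop() returns 12 -> [4]
push(21) -> [4, 21]
pop() returns 21 -> [4]
pop() returns 4 -> []
push(1) -> [1]
pop() returns 1 -> []
push(8) -> [8]
Final stack (bottom to top): [8]


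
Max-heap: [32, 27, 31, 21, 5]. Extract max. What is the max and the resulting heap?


Max = 32
Replace root with last, heapify down
Resulting heap: [31, 27, 5, 21]


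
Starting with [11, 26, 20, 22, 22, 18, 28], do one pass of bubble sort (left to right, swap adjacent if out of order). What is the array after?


After one pass: [11, 20, 22, 22, 18, 26, 28]


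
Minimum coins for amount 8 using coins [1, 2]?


dp[0]=0; dp[i]=1+min(dp[i-c] for c in coins)
...dp[3]=2, dp[4]=2, dp[5]=3, dp[6]=3, dp[7]=4, dp[8]=4
Minimum coins for 8 = 4


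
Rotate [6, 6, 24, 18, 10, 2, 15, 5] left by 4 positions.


Left rotate by 4: [10, 2, 15, 5, 6, 6, 24, 18]


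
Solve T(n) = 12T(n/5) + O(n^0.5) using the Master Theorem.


a=12, b=5, c=0.5. log_5(12)=1.544 > c=0.5. Case 1: O(n^log_b(a)) = O(n^1.544)
Complexity: O(n^1.544)


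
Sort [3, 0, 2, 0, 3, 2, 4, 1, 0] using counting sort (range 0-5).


Count array: [3, 1, 2, 2, 1, 0]
Reconstruct: [0, 0, 0, 1, 2, 2, 3, 3, 4]


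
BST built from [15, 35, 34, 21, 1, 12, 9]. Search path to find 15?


BST root = 15
Search for 15: compare at each node
Path: [15]


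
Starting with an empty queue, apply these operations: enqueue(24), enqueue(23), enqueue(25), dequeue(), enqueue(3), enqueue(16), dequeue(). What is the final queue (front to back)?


enqueue(24) -> [24]
enqueue(23) -> [24, 23]
enqueue(25) -> [24, 23, 25]
dequeue() returns 24 -> [23, 25]
enqueue(3) -> [23, 25, 3]
enqueue(16) -> [23, 25, 3, 16]
dequeue() returns 23 -> [25, 3, 16]
Final queue (front to back): [25, 3, 16]


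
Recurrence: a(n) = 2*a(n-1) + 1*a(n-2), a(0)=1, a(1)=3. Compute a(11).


Build bottom-up:
...a(9)=3363, a(10)=8119, a(11)=2*8119+1*3363=19601


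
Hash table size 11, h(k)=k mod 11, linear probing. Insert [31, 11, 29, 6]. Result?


Insertions: 31->slot 9; 11->slot 0; 29->slot 7; 6->slot 6
Table: [11, None, None, None, None, None, 6, 29, None, 31, None]


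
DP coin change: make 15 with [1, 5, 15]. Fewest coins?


dp[0]=0; dp[i]=1+min(dp[i-c] for c in coins)
...dp[10]=2, dp[11]=3, dp[12]=4, dp[13]=5, dp[14]=6, dp[15]=1
Minimum coins for 15 = 1


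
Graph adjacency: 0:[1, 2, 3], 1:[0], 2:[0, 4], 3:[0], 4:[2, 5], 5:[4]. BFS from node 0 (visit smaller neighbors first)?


BFS queue: start with [0]
Visit order: [0, 1, 2, 3, 4, 5]


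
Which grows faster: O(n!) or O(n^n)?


factorial grows slower than n^n
O(n!) is asymptotically smaller; O(n^n) grows faster


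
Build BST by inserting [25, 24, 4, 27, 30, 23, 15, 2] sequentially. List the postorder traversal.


Root = 25; build tree by BST insertion.
Postorder traversal: [2, 15, 23, 4, 24, 30, 27, 25]


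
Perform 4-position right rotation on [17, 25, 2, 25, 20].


Right rotate by 4: [25, 2, 25, 20, 17]


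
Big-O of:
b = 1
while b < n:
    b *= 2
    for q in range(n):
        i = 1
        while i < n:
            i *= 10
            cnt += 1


Per nesting level: O(log n) * O(n) * O(log n) = O(n (log n)^2)
Complexity: O(n (log n)^2)


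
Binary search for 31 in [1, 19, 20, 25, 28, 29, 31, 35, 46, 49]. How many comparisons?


Search for 31:
[0,9] mid=4 arr[4]=28
[5,9] mid=7 arr[7]=35
[5,6] mid=5 arr[5]=29
[6,6] mid=6 arr[6]=31
Total: 4 comparisons


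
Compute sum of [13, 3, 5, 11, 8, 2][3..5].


Prefix sums: [0, 13, 16, 21, 32, 40, 42]
Sum[3..5] = prefix[6] - prefix[3] = 42 - 21 = 21


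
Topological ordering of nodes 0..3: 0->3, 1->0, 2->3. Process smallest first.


Kahn's algorithm, process smallest node first
Order: [1, 0, 2, 3]


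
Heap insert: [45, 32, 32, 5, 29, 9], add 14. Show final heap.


Append 14: [45, 32, 32, 5, 29, 9, 14]
Bubble up: no swaps needed
Result: [45, 32, 32, 5, 29, 9, 14]


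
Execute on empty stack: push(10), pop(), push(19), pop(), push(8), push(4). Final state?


push(10) -> [10]
pop() returns 10 -> []
push(19) -> [19]
pop() returns 19 -> []
push(8) -> [8]
push(4) -> [8, 4]
Final stack (bottom to top): [8, 4]


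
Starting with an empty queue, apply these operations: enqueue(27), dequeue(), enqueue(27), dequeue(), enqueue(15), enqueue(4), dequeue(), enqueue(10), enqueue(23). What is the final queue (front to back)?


enqueue(27) -> [27]
dequeue() returns 27 -> []
enqueue(27) -> [27]
dequeue() returns 27 -> []
enqueue(15) -> [15]
enqueue(4) -> [15, 4]
dequeue() returns 15 -> [4]
enqueue(10) -> [4, 10]
enqueue(23) -> [4, 10, 23]
Final queue (front to back): [4, 10, 23]


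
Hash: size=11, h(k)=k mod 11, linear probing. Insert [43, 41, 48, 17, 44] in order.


Insertions: 43->slot 10; 41->slot 8; 48->slot 4; 17->slot 6; 44->slot 0
Table: [44, None, None, None, 48, None, 17, None, 41, None, 43]


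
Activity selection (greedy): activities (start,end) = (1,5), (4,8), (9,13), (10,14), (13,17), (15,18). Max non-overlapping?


Greedy: pick earliest-ending, then skip overlaps.
Selected (3 activities): [(1, 5), (9, 13), (13, 17)]


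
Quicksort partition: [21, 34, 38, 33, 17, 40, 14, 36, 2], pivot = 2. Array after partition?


Elements <= 2 go left of pivot.
Result: [2, 34, 38, 33, 17, 40, 14, 36, 21], pivot at index 0


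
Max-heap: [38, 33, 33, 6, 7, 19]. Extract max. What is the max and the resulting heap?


Max = 38
Replace root with last, heapify down
Resulting heap: [33, 19, 33, 6, 7]


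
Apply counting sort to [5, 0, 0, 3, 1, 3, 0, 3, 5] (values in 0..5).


Count array: [3, 1, 0, 3, 0, 2]
Reconstruct: [0, 0, 0, 1, 3, 3, 3, 5, 5]


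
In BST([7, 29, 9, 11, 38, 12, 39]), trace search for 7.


BST root = 7
Search for 7: compare at each node
Path: [7]


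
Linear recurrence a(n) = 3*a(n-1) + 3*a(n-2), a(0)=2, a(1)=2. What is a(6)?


Build bottom-up:
...a(4)=162, a(5)=612, a(6)=3*612+3*162=2322


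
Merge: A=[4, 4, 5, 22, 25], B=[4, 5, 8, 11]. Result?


Compare heads, take smaller each step.
Merged: [4, 4, 4, 5, 5, 8, 11, 22, 25]


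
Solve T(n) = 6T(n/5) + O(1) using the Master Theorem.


a=6, b=5, c=0. log_5(6)=1.113 > c=0. Case 1: O(n^log_b(a)) = O(n^1.113)
Complexity: O(n^1.113)


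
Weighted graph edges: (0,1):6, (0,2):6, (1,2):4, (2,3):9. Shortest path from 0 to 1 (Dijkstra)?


Dijkstra from 0:
Distances: {0: 0, 1: 6, 2: 6, 3: 15}
Shortest distance to 1 = 6, path = [0, 1]


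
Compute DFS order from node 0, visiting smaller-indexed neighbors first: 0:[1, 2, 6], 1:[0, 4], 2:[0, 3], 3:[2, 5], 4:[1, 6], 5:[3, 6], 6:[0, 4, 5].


DFS stack-based: start with [0]
Visit order: [0, 1, 4, 6, 5, 3, 2]


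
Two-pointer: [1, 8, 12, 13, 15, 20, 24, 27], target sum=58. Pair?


Two pointers: lo=0, hi=7
No pair sums to 58


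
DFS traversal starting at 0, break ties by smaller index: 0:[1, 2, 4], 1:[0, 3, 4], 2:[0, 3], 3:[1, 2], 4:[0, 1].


DFS stack-based: start with [0]
Visit order: [0, 1, 3, 2, 4]


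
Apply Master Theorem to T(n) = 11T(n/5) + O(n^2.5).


a=11, b=5, c=2.5. log_5(11)=1.490 < c=2.5. Case 3: O(n^c) = O(n^2.500)
Complexity: O(n^2.500)


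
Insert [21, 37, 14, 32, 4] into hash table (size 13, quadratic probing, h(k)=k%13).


Insertions: 21->slot 8; 37->slot 11; 14->slot 1; 32->slot 6; 4->slot 4
Table: [None, 14, None, None, 4, None, 32, None, 21, None, None, 37, None]


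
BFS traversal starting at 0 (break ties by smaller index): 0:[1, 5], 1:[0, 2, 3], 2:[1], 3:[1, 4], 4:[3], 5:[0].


BFS queue: start with [0]
Visit order: [0, 1, 5, 2, 3, 4]


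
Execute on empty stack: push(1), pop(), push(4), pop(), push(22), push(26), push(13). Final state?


push(1) -> [1]
pop() returns 1 -> []
push(4) -> [4]
pop() returns 4 -> []
push(22) -> [22]
push(26) -> [22, 26]
push(13) -> [22, 26, 13]
Final stack (bottom to top): [22, 26, 13]


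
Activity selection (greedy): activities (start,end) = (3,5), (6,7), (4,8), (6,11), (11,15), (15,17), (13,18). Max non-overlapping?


Greedy: pick earliest-ending, then skip overlaps.
Selected (4 activities): [(3, 5), (6, 7), (11, 15), (15, 17)]


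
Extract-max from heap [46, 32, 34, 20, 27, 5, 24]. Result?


Max = 46
Replace root with last, heapify down
Resulting heap: [34, 32, 24, 20, 27, 5]


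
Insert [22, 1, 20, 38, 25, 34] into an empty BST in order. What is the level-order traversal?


Root = 22; build tree by BST insertion.
Level-Order traversal: [22, 1, 38, 20, 25, 34]


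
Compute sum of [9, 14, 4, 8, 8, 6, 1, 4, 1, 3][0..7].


Prefix sums: [0, 9, 23, 27, 35, 43, 49, 50, 54, 55, 58]
Sum[0..7] = prefix[8] - prefix[0] = 54 - 0 = 54


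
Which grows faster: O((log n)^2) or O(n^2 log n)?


polylogarithmic grows slower than n^2 log n
O((log n)^2) is asymptotically smaller; O(n^2 log n) grows faster


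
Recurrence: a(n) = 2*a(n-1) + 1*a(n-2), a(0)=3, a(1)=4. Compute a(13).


Build bottom-up:
...a(11)=30098, a(12)=72663, a(13)=2*72663+1*30098=175424


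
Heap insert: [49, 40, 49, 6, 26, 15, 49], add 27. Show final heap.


Append 27: [49, 40, 49, 6, 26, 15, 49, 27]
Bubble up: swap idx 7(27) with idx 3(6)
Result: [49, 40, 49, 27, 26, 15, 49, 6]


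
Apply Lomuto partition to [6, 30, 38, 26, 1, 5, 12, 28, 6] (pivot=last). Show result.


Elements <= 6 go left of pivot.
Result: [6, 1, 5, 6, 30, 38, 12, 28, 26], pivot at index 3


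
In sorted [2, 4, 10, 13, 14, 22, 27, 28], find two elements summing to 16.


Two pointers: lo=0, hi=7
Found pair: (2, 14) summing to 16


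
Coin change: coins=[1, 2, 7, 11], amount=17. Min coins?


dp[0]=0; dp[i]=1+min(dp[i-c] for c in coins)
...dp[12]=2, dp[13]=2, dp[14]=2, dp[15]=3, dp[16]=3, dp[17]=4
Minimum coins for 17 = 4


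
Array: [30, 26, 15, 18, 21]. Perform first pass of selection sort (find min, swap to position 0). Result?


After one pass: [15, 26, 30, 18, 21]


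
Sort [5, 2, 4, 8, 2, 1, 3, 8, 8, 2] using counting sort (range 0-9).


Count array: [0, 1, 3, 1, 1, 1, 0, 0, 3, 0]
Reconstruct: [1, 2, 2, 2, 3, 4, 5, 8, 8, 8]


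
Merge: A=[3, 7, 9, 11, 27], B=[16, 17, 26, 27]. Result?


Compare heads, take smaller each step.
Merged: [3, 7, 9, 11, 16, 17, 26, 27, 27]


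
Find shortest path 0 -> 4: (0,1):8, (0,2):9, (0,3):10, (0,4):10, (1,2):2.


Dijkstra from 0:
Distances: {0: 0, 1: 8, 2: 9, 3: 10, 4: 10}
Shortest distance to 4 = 10, path = [0, 4]


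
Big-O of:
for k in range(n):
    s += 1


Per nesting level: O(n) = O(n)
Complexity: O(n)


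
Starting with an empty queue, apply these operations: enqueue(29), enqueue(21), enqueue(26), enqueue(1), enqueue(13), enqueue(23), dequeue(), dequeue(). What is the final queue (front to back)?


enqueue(29) -> [29]
enqueue(21) -> [29, 21]
enqueue(26) -> [29, 21, 26]
enqueue(1) -> [29, 21, 26, 1]
enqueue(13) -> [29, 21, 26, 1, 13]
enqueue(23) -> [29, 21, 26, 1, 13, 23]
dequeue() returns 29 -> [21, 26, 1, 13, 23]
dequeue() returns 21 -> [26, 1, 13, 23]
Final queue (front to back): [26, 1, 13, 23]


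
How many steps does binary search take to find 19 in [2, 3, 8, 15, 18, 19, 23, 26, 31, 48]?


Search for 19:
[0,9] mid=4 arr[4]=18
[5,9] mid=7 arr[7]=26
[5,6] mid=5 arr[5]=19
Total: 3 comparisons


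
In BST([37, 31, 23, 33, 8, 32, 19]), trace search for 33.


BST root = 37
Search for 33: compare at each node
Path: [37, 31, 33]


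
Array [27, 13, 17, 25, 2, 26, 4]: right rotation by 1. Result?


Right rotate by 1: [4, 27, 13, 17, 25, 2, 26]


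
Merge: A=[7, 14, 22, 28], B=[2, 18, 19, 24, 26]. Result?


Compare heads, take smaller each step.
Merged: [2, 7, 14, 18, 19, 22, 24, 26, 28]


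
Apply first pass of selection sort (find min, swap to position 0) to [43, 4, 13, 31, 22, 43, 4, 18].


After one pass: [4, 43, 13, 31, 22, 43, 4, 18]


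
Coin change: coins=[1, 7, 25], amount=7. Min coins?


dp[0]=0; dp[i]=1+min(dp[i-c] for c in coins)
...dp[2]=2, dp[3]=3, dp[4]=4, dp[5]=5, dp[6]=6, dp[7]=1
Minimum coins for 7 = 1


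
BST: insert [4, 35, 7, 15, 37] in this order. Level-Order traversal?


Root = 4; build tree by BST insertion.
Level-Order traversal: [4, 35, 7, 37, 15]


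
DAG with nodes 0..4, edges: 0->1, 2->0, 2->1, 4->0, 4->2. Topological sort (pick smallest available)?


Kahn's algorithm, process smallest node first
Order: [3, 4, 2, 0, 1]


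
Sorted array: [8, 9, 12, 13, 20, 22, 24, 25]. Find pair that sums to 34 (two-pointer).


Two pointers: lo=0, hi=7
Found pair: (9, 25) summing to 34


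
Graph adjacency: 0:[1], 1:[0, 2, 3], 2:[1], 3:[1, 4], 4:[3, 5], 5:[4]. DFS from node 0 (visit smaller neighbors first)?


DFS stack-based: start with [0]
Visit order: [0, 1, 2, 3, 4, 5]


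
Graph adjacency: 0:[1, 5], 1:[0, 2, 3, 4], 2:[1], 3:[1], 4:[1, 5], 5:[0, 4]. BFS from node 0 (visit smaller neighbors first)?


BFS queue: start with [0]
Visit order: [0, 1, 5, 2, 3, 4]


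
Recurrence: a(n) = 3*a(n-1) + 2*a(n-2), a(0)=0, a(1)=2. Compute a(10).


Build bottom-up:
...a(8)=12558, a(9)=44726, a(10)=3*44726+2*12558=159294


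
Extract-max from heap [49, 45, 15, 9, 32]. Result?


Max = 49
Replace root with last, heapify down
Resulting heap: [45, 32, 15, 9]


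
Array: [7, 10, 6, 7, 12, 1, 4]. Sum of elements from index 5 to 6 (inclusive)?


Prefix sums: [0, 7, 17, 23, 30, 42, 43, 47]
Sum[5..6] = prefix[7] - prefix[5] = 47 - 42 = 5


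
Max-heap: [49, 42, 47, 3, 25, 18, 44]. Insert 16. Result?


Append 16: [49, 42, 47, 3, 25, 18, 44, 16]
Bubble up: swap idx 7(16) with idx 3(3)
Result: [49, 42, 47, 16, 25, 18, 44, 3]


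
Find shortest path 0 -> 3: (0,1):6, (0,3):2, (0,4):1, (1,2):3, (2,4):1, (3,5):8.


Dijkstra from 0:
Distances: {0: 0, 1: 5, 2: 2, 3: 2, 4: 1, 5: 10}
Shortest distance to 3 = 2, path = [0, 3]


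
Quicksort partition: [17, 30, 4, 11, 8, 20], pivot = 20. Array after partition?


Elements <= 20 go left of pivot.
Result: [17, 4, 11, 8, 20, 30], pivot at index 4


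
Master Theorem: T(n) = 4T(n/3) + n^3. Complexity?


a=4, b=3, c=3. log_3(4)=1.262 < c=3. Case 3: O(n^c) = O(n^3)
Complexity: O(n^3)


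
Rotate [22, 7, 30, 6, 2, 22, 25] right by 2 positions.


Right rotate by 2: [22, 25, 22, 7, 30, 6, 2]


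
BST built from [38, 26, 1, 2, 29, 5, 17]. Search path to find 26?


BST root = 38
Search for 26: compare at each node
Path: [38, 26]


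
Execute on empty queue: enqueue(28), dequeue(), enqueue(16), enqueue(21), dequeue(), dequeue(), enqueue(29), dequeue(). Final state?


enqueue(28) -> [28]
dequeue() returns 28 -> []
enqueue(16) -> [16]
enqueue(21) -> [16, 21]
dequeue() returns 16 -> [21]
dequeue() returns 21 -> []
enqueue(29) -> [29]
dequeue() returns 29 -> []
Final queue (front to back): []


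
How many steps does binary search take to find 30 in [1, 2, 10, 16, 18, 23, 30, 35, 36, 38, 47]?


Search for 30:
[0,10] mid=5 arr[5]=23
[6,10] mid=8 arr[8]=36
[6,7] mid=6 arr[6]=30
Total: 3 comparisons


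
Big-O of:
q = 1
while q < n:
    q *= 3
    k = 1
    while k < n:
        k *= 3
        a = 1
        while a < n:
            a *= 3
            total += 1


Per nesting level: O(log n) * O(log n) * O(log n) = O((log n)^3)
Complexity: O((log n)^3)


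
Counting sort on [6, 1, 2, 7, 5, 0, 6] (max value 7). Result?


Count array: [1, 1, 1, 0, 0, 1, 2, 1]
Reconstruct: [0, 1, 2, 5, 6, 6, 7]
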